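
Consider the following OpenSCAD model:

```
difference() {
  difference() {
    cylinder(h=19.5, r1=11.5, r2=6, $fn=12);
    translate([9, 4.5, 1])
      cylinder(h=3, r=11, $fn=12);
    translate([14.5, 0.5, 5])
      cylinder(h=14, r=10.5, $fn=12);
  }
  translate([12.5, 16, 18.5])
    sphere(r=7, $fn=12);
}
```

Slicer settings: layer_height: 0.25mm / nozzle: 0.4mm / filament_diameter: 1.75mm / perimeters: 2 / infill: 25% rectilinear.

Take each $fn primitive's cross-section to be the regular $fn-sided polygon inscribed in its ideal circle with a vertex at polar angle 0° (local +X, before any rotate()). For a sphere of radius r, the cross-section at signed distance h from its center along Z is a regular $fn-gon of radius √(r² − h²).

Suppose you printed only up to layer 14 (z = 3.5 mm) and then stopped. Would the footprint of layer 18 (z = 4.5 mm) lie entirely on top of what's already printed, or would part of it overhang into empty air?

part overhangs

Compare the two slices. At z = 3.5: the cone (r1=11.5→r2=6) has section circumradius 10.513 here — a regular 12-gon (area = (12/2)·10.513²·sin(360°/12) = 331.56 mm²); the r=11 cylinder at (9, 4.5) contributes a regular 12-gon of circumradius 11 (area = (12/2)·11.000²·sin(360°/12) = 363.00 mm²); the cylinder at (14.5, 0.5) is absent (z outside [5, 19]); Taking the first minus the rest: starting from the cone (331.56 mm²), the r=11 cylinder at (9, 4.5) partially overlaps it — only the 143.97 mm² overlap (of its 363.00 mm²) is removed, clipping the outline — area = 187.59 mm²; the sphere at (12.5, 16) is absent (|z−center|=15.000 > r=7); Taking the first minus the rest: none of the subtracted shapes is present at this height, so that combined region is unchanged — area = 187.59 mm². At z = 4.5: the cone (r1=11.5→r2=6) has section circumradius 10.231 here — a regular 12-gon (area = (12/2)·10.231²·sin(360°/12) = 314.01 mm²); the cylinder at (9, 4.5) is not intersected at this z (z outside [1, 4]); the cylinder at (14.5, 0.5) does not reach this height (z outside [5, 19]); Taking the first minus the rest: none of the subtracted shapes is present at this height, so the cone is unchanged — area = 314.01 mm²; the sphere at (12.5, 16) is absent (|z−center|=14.000 > r=7); Taking the first minus the rest: none of the subtracted shapes is present at this height, so the result so far is unchanged — area = 314.01 mm². Checking containment: at z = 4.5 the cross-section extends beyond the z = 3.5 cross-section by about 137.66 mm².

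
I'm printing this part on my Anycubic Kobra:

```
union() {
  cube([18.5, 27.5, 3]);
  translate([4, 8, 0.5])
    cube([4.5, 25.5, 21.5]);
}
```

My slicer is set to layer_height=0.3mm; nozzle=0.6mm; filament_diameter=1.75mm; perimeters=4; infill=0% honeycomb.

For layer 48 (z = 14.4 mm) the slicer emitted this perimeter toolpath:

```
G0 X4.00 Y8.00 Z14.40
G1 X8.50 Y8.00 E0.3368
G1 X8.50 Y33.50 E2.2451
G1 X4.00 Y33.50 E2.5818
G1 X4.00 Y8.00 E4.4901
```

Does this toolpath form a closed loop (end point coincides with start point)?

Start point (G0): (4.00, 8.00). End point (last G1): the path returns to the start — closed.

yes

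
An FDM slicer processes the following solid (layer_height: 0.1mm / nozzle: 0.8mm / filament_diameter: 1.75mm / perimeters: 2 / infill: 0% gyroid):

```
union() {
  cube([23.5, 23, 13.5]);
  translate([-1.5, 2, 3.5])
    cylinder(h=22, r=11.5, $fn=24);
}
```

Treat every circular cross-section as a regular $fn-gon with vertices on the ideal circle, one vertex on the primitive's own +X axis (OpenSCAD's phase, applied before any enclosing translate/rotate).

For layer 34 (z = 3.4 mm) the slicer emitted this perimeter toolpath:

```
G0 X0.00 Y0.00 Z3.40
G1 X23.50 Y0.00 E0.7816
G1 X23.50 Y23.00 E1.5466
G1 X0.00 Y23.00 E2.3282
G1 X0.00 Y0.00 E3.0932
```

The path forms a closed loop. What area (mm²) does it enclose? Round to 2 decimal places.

540.50 mm²

Apply the shoelace formula to the sequence of (X, Y) vertices; enclosed area = 540.50 mm².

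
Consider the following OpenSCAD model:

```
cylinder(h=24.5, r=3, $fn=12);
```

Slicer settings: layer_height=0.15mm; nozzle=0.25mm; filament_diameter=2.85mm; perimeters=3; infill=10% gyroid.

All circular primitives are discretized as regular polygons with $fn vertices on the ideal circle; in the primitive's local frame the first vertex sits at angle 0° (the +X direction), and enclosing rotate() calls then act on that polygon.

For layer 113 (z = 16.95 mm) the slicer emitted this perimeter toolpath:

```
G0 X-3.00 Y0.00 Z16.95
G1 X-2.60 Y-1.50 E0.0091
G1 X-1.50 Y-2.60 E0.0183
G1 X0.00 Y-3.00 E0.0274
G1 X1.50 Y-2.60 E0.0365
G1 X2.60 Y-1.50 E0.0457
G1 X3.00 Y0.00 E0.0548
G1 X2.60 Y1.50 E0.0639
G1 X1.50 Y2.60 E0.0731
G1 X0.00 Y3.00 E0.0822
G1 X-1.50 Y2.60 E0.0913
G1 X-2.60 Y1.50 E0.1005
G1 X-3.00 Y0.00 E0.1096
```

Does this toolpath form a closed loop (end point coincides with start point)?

Start point (G0): (-3.00, 0.00). End point (last G1): the path returns to the start — closed.

yes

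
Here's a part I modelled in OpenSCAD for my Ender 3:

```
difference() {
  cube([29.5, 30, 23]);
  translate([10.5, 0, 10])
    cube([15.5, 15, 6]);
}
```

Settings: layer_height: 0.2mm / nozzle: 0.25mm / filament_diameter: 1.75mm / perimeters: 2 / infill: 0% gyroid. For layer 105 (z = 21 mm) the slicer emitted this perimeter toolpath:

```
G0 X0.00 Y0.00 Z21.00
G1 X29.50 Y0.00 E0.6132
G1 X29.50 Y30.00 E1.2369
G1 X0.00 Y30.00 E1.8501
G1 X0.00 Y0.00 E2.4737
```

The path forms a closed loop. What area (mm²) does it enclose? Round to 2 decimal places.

Apply the shoelace formula to the sequence of (X, Y) vertices; enclosed area = 885.00 mm².

885.00 mm²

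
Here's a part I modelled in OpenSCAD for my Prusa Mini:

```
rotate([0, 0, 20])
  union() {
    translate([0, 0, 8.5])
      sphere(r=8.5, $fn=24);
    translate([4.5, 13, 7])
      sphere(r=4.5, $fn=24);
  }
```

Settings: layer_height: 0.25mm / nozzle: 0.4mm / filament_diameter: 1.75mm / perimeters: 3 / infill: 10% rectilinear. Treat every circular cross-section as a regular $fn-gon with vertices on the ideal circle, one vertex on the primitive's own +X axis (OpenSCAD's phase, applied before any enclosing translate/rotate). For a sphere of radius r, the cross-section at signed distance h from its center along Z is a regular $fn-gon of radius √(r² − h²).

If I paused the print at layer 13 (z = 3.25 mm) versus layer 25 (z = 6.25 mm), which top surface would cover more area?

Layer 13 (z = 3.25): the sphere: section is a regular 24-gon, circumradius = √(r²−h²) = √(8.5²−5.25²) = 6.685 (area = (24/2)·6.685²·sin(360°/24) = 138.79 mm²); the sphere at (4.5, 13): section is a regular 24-gon, circumradius = √(r²−h²) = √(4.5²−3.75²) = 2.487 (area = (24/2)·2.487²·sin(360°/24) = 19.22 mm²); Taking the union: the 2 present regions are separate (no shared area or edge), so areas and boundary lengths simply add and each stays a separate island — area = 158.01 mm²; (rotated 20° about Z; rotation is an isometry so areas/perimeters/island counts are preserved). So its area = 158.01 mm². Layer 25 (z = 6.25): the r=8.5 sphere contributes a regular 24-gon of circumradius √(8.5²−2.25²) = 8.197 (area = (24/2)·8.197²·sin(360°/24) = 208.67 mm²); the r=4.5 sphere at (4.5, 13) slices to a regular 24-gon of circumradius 4.437 (√(r²−h²) with h=0.75 from center) (area = (24/2)·4.437²·sin(360°/24) = 61.15 mm²); Combining (union): the 2 present regions are separate (no shared area or edge), so areas and boundary lengths simply add and each stays a separate island — area = 269.82 mm²; (rotated 20° about Z; rotation is an isometry so areas/perimeters/island counts are preserved). So its area = 269.82 mm². Layer 25 is larger (269.82 vs 158.01 mm²).

layer 25 (z = 6.25 mm)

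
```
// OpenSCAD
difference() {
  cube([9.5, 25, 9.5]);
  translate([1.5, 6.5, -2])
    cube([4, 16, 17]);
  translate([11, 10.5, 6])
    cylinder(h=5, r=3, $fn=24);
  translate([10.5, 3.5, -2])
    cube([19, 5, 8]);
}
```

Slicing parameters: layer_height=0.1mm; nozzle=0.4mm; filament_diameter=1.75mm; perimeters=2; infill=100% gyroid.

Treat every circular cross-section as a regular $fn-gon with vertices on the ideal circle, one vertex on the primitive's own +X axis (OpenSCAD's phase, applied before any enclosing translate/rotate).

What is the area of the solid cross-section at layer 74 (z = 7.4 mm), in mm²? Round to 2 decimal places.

At z = 7.4 mm: the 9.5×25 cube contributes its full rectangle (area 237.50 mm²); the cube at (1.5, 6.5) is present — its section is the full 4×16 rectangle (area 64.00 mm²); the r=3 cylinder at (11, 10.5) gives a regular 24-gon of circumradius 3 (constant along its height) (area = (24/2)·3.000²·sin(360°/24) = 27.95 mm²); the cube at (10.5, 3.5) does not reach this height (z outside [-2, 6]); Subtracting the remaining from the first: starting from the 9.5×25 cube (237.50 mm²), the 4×16 cube at (1.5, 6.5) lies wholly inside it (removes its full 64.00 mm² and its 40.00 mm outline becomes a hole wall); the r=3 cylinder at (11, 10.5) partially overlaps it — only the 5.42 mm² overlap (of its 27.95 mm²) is removed, clipping the outline — area = 168.08 mm². Overall, the cross-section is one region with 1 hole. Net area = 168.08 mm².

168.08 mm²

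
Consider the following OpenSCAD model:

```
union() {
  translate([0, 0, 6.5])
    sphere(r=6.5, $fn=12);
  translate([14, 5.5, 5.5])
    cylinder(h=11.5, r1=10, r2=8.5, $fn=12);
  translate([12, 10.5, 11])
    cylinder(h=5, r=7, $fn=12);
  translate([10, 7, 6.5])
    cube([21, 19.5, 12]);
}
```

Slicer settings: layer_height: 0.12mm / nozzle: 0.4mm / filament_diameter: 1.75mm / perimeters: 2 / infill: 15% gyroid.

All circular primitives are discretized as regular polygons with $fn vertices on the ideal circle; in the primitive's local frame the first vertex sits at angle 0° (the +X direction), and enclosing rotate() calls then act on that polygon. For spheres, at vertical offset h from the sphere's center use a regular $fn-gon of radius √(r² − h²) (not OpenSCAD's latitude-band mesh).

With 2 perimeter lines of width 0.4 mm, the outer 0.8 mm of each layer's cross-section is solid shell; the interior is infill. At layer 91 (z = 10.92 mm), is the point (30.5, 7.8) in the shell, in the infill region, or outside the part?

At z = 10.92 mm: the r=6.5 sphere slices to a regular 12-gon of circumradius 4.766 (√(r²−h²) with h=4.42 from center); the cone at (14, 5.5) (r1=10→r2=8.5) has section circumradius 9.293 here — a regular 12-gon; the cylinder at (12, 10.5) is not intersected at this z (z outside [11, 16]); the 21×19.5 cube at (10, 7) contributes its full rectangle; Merging all regions: the regions partially overlap (shared area 80.16 mm²), so overlapping operands fuse into one piece — 2 connected regions. Overall, the cross-section has 2 separate islands. The nearest boundary edge runs (31.00, 26.50)→(31.00, 7.00); distance from the point to it = 0.50 mm. (Shell/infill is judged within the island containing the point — the largest one.) The point is inside the cross-section, 0.50 mm from the nearest boundary — within the 0.8 mm shell band (2 × 0.4).

shell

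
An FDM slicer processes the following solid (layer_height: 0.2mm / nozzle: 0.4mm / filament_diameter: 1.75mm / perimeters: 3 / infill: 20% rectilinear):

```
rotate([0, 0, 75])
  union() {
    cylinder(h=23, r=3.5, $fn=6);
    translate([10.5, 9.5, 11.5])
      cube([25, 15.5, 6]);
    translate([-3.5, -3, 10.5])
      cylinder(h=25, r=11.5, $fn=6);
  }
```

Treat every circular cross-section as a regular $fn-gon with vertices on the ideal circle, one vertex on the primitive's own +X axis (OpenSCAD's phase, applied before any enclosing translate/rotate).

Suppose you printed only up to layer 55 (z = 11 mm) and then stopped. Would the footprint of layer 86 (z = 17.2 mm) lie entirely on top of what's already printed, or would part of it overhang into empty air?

Compare the two slices. At z = 11: the r=3.5 cylinder contributes a regular 6-gon of circumradius 3.5 (area = (6/2)·3.500²·sin(360°/6) = 31.83 mm²); the cube at (10.5, 9.5) is not intersected at this z (z outside [11.5, 17.5]); the r=11.5 cylinder at (-3.5, -3) contributes a regular 6-gon of circumradius 11.5 (area = (6/2)·11.500²·sin(360°/6) = 343.60 mm²); Combining (union): the r=3.5 cylinder lies entirely inside the r=11.5 cylinder at (-3.5, -3), so the union is just the r=11.5 cylinder at (-3.5, -3) — area = 343.60 mm²; (whole slice rotated 75° about Z — lengths, areas and connectivity unchanged). At z = 17.2: the r=3.5 cylinder contributes a regular 6-gon of circumradius 3.5 (area = (6/2)·3.500²·sin(360°/6) = 31.83 mm²); the 25×15.5 cube at (10.5, 9.5) contributes its full rectangle (area 387.50 mm²); the r=11.5 cylinder at (-3.5, -3) gives a regular 6-gon of circumradius 11.5 (constant along its height) (area = (6/2)·11.500²·sin(360°/6) = 343.60 mm²); Merging all regions: the regions partially overlap — summed areas 762.92 mm² minus the doubly-counted overlap 31.83 mm² gives 731.10 mm² — area = 731.10 mm²; (rotated 75° about Z; rotation is an isometry so areas/perimeters/island counts are preserved). Checking containment: at z = 17.2 the cross-section extends beyond the z = 11 cross-section by about 387.50 mm².

part overhangs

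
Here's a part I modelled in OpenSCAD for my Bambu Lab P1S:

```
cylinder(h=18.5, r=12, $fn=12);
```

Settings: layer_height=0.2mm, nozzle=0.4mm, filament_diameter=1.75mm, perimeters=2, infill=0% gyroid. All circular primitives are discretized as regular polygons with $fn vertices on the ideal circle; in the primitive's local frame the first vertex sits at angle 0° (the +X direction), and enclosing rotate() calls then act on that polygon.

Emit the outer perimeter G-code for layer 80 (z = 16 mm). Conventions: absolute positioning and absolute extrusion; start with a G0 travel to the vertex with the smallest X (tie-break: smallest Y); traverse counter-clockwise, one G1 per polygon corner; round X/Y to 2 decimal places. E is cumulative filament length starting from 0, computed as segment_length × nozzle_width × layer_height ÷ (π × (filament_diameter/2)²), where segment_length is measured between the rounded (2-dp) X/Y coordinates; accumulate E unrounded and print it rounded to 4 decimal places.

G0 X-12.00 Y0.00 Z16.00
G1 X-10.39 Y-6.00 E0.2066
G1 X-6.00 Y-10.39 E0.4131
G1 X0.00 Y-12.00 E0.6197
G1 X6.00 Y-10.39 E0.8264
G1 X10.39 Y-6.00 E1.0328
G1 X12.00 Y0.00 E1.2395
G1 X10.39 Y6.00 E1.4461
G1 X6.00 Y10.39 E1.6526
G1 X0.00 Y12.00 E1.8592
G1 X-6.00 Y10.39 E2.0658
G1 X-10.39 Y6.00 E2.2723
G1 X-12.00 Y0.00 E2.4789

At z = 16 mm: the cylinder: section is a regular 12-gon, circumradius r=12. The outline is a single polygon with 12 vertices. Extrusion per mm of travel: 0.4 × 0.2 / (π × 0.875²) = 0.033260. Accumulating E over each segment gives final E = 2.4789.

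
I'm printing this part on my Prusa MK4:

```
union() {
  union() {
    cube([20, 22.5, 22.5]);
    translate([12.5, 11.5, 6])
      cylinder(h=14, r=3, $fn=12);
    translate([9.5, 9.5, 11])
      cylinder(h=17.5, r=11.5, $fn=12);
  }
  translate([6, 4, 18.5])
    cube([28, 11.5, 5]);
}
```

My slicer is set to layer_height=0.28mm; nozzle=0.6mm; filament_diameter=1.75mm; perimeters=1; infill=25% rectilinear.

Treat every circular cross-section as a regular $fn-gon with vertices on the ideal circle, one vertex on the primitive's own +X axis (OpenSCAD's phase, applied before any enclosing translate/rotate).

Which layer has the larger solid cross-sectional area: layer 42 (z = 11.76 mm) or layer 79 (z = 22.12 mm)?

Layer 42 (z = 11.76): the 20×22.5 cube contributes its full rectangle (area 450.00 mm²); the cylinder at (12.5, 11.5): section is a regular 12-gon, circumradius r=3 (area = (12/2)·3.000²·sin(360°/12) = 27.00 mm²); the r=11.5 cylinder at (9.5, 9.5) gives a regular 12-gon of circumradius 11.5 (constant along its height) (area = (12/2)·11.500²·sin(360°/12) = 396.75 mm²); Taking the union: the regions partially overlap — summed areas 873.75 mm² minus the doubly-counted overlap 391.31 mm² gives 482.44 mm² — area = 482.44 mm²; the cube at (6, 4) does not reach this height (z outside [18.5, 23.5]); Combining (union): only the result so far is present, so the union is just that shape — area = 482.44 mm². So its area = 482.44 mm². Layer 79 (z = 22.12): the 20×22.5 cube contributes its full rectangle (area 450.00 mm²); the cylinder at (12.5, 11.5) is absent (z outside [6, 20]); the r=11.5 cylinder at (9.5, 9.5) gives a regular 12-gon of circumradius 11.5 (constant along its height) (area = (12/2)·11.500²·sin(360°/12) = 396.75 mm²); Merging all regions: the regions partially overlap — summed areas 846.75 mm² minus the doubly-counted overlap 364.31 mm² gives 482.44 mm² — area = 482.44 mm²; the cube at (6, 4) (footprint 28×11.5) is included at this height (area 322.00 mm²); Taking the union: the regions partially overlap — summed areas 804.44 mm² minus the doubly-counted overlap 164.73 mm² gives 639.70 mm² — area = 639.70 mm². So its area = 639.70 mm². Layer 79 is larger (639.70 vs 482.44 mm²).

layer 79 (z = 22.12 mm)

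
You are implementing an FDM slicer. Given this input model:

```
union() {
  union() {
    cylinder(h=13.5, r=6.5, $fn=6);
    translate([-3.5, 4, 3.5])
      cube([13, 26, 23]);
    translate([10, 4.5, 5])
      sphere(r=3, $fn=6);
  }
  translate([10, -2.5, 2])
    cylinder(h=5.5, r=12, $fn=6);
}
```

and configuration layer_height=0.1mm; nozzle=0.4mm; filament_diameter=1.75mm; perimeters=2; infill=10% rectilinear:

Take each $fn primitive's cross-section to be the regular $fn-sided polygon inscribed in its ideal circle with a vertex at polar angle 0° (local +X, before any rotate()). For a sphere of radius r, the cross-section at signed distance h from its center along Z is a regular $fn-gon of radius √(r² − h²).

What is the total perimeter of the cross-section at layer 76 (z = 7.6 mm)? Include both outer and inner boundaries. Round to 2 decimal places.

103.39 mm

At z = 7.6 mm: the cylinder: section is a regular 6-gon, circumradius r=6.5 (perimeter = 2·6·6.500·sin(180°/6) = 39.00 mm); the cube at (-3.5, 4) (footprint 13×26) is included at this height (perimeter 78.00 mm); the sphere at (10, 4.5): section is a regular 6-gon, circumradius = √(r²−h²) = √(3²−2.6²) = 1.497 (perimeter = 2·6·1.497·sin(180°/6) = 8.98 mm); Taking the union: the regions partially overlap (shared area 12.94 mm²), so the edge portions inside another operand are dropped and the merged outline is re-measured after clipping — boundary = 103.39 mm; the cylinder at (10, -2.5) is not intersected at this z (z outside [2, 7.5]); Merging all regions: only that combined region is present, so the union is just that shape — boundary = 103.39 mm. Overall, the cross-section is a single solid region. Total boundary length (outer) = 103.39 mm.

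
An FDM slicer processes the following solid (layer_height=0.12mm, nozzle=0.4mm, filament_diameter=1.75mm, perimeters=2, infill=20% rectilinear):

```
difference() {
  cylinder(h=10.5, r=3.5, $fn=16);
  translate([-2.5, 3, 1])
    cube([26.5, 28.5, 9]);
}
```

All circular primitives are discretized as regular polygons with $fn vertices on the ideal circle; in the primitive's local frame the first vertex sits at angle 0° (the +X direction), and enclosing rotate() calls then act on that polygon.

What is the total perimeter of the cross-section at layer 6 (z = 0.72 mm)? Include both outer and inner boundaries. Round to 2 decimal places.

21.85 mm

At z = 0.72 mm: the r=3.5 cylinder gives a regular 16-gon of circumradius 3.5 (constant along its height) (perimeter = 2·16·3.500·sin(180°/16) = 21.85 mm); the cube at (-2.5, 3) does not reach this height (z outside [1, 10]); Subtracting the remaining from the first: none of the subtracted shapes is present at this height, so the r=3.5 cylinder is unchanged — boundary = 21.85 mm. Overall, the cross-section is a single solid region. Total boundary length (outer) = 21.85 mm.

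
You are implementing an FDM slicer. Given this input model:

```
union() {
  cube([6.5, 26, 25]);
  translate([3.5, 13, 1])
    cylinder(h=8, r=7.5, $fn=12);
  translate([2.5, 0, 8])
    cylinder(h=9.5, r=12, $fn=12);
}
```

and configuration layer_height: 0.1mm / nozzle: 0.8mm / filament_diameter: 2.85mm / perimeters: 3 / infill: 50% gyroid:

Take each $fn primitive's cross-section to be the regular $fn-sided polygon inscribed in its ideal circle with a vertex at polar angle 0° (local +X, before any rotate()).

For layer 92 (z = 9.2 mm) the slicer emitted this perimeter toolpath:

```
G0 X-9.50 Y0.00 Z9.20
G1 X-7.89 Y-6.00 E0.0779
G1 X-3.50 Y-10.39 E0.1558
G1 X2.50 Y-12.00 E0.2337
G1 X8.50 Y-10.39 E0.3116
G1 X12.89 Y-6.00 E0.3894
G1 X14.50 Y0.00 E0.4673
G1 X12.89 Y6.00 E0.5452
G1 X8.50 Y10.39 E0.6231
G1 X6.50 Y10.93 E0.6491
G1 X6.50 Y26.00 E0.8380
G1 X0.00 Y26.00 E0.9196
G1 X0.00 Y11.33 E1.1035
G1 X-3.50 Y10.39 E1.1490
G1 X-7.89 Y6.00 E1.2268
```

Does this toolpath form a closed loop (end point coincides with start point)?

no

Start point (G0): (-9.50, 0.00). End point (last G1): the path does not return to the start — open.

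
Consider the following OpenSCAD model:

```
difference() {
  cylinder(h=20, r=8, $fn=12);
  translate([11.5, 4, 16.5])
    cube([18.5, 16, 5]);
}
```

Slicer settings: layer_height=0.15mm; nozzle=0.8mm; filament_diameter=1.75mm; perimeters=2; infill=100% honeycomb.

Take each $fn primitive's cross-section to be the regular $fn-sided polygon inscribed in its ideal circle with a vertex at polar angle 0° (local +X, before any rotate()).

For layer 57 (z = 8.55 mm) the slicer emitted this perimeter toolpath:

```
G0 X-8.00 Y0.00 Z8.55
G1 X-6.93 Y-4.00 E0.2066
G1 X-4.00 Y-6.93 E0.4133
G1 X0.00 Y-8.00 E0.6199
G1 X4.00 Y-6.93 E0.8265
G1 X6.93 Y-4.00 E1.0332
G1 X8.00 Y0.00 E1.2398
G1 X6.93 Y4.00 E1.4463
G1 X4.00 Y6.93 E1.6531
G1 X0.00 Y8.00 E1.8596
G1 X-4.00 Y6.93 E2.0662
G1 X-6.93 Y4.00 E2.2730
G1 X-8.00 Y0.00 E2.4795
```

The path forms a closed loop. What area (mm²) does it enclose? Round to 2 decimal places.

192.05 mm²

Apply the shoelace formula to the sequence of (X, Y) vertices; enclosed area = 192.05 mm².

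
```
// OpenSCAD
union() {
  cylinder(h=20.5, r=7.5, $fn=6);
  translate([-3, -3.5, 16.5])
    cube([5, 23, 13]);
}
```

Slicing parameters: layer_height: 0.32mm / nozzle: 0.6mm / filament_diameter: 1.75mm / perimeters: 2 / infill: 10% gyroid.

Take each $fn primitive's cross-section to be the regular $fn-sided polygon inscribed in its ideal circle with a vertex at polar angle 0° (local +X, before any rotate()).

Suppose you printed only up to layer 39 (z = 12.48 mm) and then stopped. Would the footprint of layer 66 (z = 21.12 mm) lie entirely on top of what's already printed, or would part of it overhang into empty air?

Compare the two slices. At z = 12.48: the r=7.5 cylinder gives a regular 6-gon of circumradius 7.5 (constant along its height) (area = (6/2)·7.500²·sin(360°/6) = 146.14 mm²); the cube at (-3, -3.5) is not intersected at this z (z outside [16.5, 29.5]); Merging all regions: only the r=7.5 cylinder is present, so the union is just that shape — area = 146.14 mm². At z = 21.12: the cylinder is absent (z outside [0, 20.5]); the 5×23 cube at (-3, -3.5) contributes its full rectangle (area 115.00 mm²); Combining (union): only the 5×23 cube at (-3, -3.5) is present, so the union is just that shape — area = 115.00 mm². Checking containment: at z = 21.12 the cross-section extends beyond the z = 12.48 cross-section by about 65.02 mm².

part overhangs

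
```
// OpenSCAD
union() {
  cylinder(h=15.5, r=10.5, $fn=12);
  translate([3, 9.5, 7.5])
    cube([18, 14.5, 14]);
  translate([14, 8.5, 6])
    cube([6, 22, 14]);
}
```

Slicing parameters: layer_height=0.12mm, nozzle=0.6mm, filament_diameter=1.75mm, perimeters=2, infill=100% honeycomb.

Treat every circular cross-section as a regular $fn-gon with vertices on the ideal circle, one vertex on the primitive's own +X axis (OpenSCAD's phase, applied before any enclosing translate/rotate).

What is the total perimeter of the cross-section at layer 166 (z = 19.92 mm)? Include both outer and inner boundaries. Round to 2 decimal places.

At z = 19.92 mm: the cylinder is not intersected at this z (z outside [0, 15.5]); the 18×14.5 cube at (3, 9.5) contributes its full rectangle (perimeter 65.00 mm); the 6×22 cube at (14, 8.5) contributes its full rectangle (perimeter 56.00 mm); Combining (union): the regions partially overlap (shared area 87.00 mm²), so the edge portions inside another operand are dropped and the merged outline is re-measured after clipping — boundary = 80.00 mm. Overall, the cross-section is a single solid region. Total boundary length (outer) = 80.00 mm.

80.00 mm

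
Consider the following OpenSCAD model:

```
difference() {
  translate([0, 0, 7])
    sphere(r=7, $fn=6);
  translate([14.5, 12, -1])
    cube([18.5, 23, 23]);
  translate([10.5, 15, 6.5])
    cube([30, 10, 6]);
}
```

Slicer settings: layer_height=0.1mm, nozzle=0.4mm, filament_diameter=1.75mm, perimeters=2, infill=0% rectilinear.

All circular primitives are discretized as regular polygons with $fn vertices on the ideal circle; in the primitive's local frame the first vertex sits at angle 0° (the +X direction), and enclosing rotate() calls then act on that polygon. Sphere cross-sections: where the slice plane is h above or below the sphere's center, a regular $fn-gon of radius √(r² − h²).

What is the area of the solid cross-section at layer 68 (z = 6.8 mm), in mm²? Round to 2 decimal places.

At z = 6.8 mm: the r=7 sphere slices to a regular 6-gon of circumradius 6.997 (√(r²−h²) with h=0.2 from center) (area = (6/2)·6.997²·sin(360°/6) = 127.20 mm²); the 18.5×23 cube at (14.5, 12) contributes its full rectangle (area 425.50 mm²); the cube at (10.5, 15) is present — its section is the full 30×10 rectangle (area 300.00 mm²); After the difference (first − rest): starting from the r=7 sphere (127.20 mm²), the 18.5×23 cube at (14.5, 12) misses the remaining region (no effect); the 30×10 cube at (10.5, 15) misses the remaining region (no effect) — area = 127.20 mm². Overall, the cross-section is a single solid region. Net area = 127.20 mm².

127.20 mm²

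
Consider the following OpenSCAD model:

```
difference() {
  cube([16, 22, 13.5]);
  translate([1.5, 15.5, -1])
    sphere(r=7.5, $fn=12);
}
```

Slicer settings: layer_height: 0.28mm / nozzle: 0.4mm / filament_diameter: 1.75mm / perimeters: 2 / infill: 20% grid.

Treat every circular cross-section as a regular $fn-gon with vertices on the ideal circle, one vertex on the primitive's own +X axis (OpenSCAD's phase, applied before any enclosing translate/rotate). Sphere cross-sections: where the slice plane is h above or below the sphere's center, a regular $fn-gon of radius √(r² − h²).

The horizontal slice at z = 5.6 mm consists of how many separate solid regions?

At z = 5.6 mm: the 16×22 cube contributes its full rectangle; the r=7.5 sphere at (1.5, 15.5) slices to a regular 12-gon of circumradius 3.562 (√(r²−h²) with h=6.6 from center); Subtracting the remaining from the first: starting from the 16×22 cube, the r=7.5 sphere at (1.5, 15.5) partially overlaps it — only the 29.12 mm² overlap (of its 38.07 mm²) is removed, clipping the outline — 1 connected region. The result has 1 disconnected region.

1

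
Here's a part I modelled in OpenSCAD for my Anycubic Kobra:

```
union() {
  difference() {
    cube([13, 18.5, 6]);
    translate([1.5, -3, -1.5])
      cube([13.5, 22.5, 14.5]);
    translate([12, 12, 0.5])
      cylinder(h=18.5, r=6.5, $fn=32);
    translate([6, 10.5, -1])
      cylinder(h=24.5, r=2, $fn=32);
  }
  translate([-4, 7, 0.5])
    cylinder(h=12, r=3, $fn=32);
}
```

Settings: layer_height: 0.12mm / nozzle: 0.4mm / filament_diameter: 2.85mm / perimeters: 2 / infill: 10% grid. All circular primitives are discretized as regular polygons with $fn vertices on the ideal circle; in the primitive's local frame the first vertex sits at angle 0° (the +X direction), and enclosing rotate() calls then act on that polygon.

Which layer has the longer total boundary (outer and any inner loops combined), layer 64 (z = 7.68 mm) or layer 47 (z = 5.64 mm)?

Layer 64 (z = 7.68): the cube does not reach this height (z outside [0, 6]); the cube at (1.5, -3) (footprint 13.5×22.5) is included at this height (perimeter 72.00 mm); the r=6.5 cylinder at (12, 12) gives a regular 32-gon of circumradius 6.5 (constant along its height) (perimeter = 2·32·6.500·sin(180°/32) = 40.78 mm); the r=2 cylinder at (6, 10.5) contributes a regular 32-gon of circumradius 2 (perimeter = 2·32·2.000·sin(180°/32) = 12.55 mm); After the difference (first − rest): the first operand is absent here, so nothing remains; the r=3 cylinder at (-4, 7) contributes a regular 32-gon of circumradius 3 (perimeter = 2·32·3.000·sin(180°/32) = 18.82 mm); Merging all regions: only the r=3 cylinder at (-4, 7) is present, so the union is just that shape — boundary = 18.82 mm. So its perimeter = 18.82 mm. Layer 47 (z = 5.64): the cube is present — its section is the full 13×18.5 rectangle (perimeter 63.00 mm); the cube at (1.5, -3) (footprint 13.5×22.5) is included at this height (perimeter 72.00 mm); the r=6.5 cylinder at (12, 12) gives a regular 32-gon of circumradius 6.5 (constant along its height) (perimeter = 2·32·6.500·sin(180°/32) = 40.78 mm); the cylinder at (6, 10.5): section is a regular 32-gon, circumradius r=2 (perimeter = 2·32·2.000·sin(180°/32) = 12.55 mm); Subtracting the remaining from the first: starting from the 13×18.5 cube, the 13.5×22.5 cube at (1.5, -3) partially overlaps it — only the 212.75 mm² overlap (of its 303.75 mm²) is removed, clipping the outline; the r=6.5 cylinder at (12, 12) misses the remaining region (no effect); the r=2 cylinder at (6, 10.5) misses the remaining region (no effect) — boundary = 40.00 mm; the r=3 cylinder at (-4, 7) contributes a regular 32-gon of circumradius 3 (perimeter = 2·32·3.000·sin(180°/32) = 18.82 mm); Taking the union: the 2 present regions are separate (no shared area or edge), so areas and boundary lengths simply add and each stays a separate island — boundary = 58.82 mm. So its perimeter = 58.82 mm. Layer 47 is larger (58.82 vs 18.82 mm).

layer 47 (z = 5.64 mm)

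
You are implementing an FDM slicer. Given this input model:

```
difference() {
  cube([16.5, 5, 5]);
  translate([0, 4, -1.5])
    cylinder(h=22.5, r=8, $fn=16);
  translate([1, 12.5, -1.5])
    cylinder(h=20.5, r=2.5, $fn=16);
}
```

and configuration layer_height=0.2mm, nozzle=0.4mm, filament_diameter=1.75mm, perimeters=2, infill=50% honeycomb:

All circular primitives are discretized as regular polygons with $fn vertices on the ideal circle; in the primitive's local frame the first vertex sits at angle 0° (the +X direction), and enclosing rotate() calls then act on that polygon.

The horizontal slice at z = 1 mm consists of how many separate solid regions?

At z = 1 mm: the 16.5×5 cube contributes its full rectangle; the cylinder at (0, 4): section is a regular 16-gon, circumradius r=8; the r=2.5 cylinder at (1, 12.5) gives a regular 16-gon of circumradius 2.5 (constant along its height); Subtracting the remaining from the first: starting from the 16.5×5 cube, the r=8 cylinder at (0, 4) partially overlaps it — only the 38.10 mm² overlap (of its 195.93 mm²) is removed, clipping the outline; the r=2.5 cylinder at (1, 12.5) misses the remaining region (no effect) — 1 connected region. The result has 1 disconnected region.

1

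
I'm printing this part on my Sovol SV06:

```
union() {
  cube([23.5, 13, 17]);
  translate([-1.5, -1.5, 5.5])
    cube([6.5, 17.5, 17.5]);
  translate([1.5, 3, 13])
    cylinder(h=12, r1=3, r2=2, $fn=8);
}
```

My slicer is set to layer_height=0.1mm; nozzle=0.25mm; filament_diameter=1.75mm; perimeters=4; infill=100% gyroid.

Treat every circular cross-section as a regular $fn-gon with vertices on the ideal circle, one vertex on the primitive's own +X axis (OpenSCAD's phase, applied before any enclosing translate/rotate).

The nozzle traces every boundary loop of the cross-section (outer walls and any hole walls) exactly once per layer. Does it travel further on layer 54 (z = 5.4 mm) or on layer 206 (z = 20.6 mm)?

Layer 54 (z = 5.4): the 23.5×13 cube contributes its full rectangle (perimeter 73.00 mm); the cube at (-1.5, -1.5) is absent (z outside [5.5, 23]); the cone at (1.5, 3) does not reach this height (z outside [13, 25]); Taking the union: only the 23.5×13 cube is present, so the union is just that shape — boundary = 73.00 mm. So its perimeter = 73.00 mm. Layer 206 (z = 20.6): the cube is not intersected at this z (z outside [0, 17]); the cube at (-1.5, -1.5) is present — its section is the full 6.5×17.5 rectangle (perimeter 48.00 mm); the cone at (1.5, 3) (r1=3→r2=2) has section circumradius 2.367 here — a regular 8-gon (perimeter = 2·8·2.367·sin(180°/8) = 14.49 mm); Combining (union): the cone at (1.5, 3) lies entirely inside the 6.5×17.5 cube at (-1.5, -1.5), so the union is just the 6.5×17.5 cube at (-1.5, -1.5) — boundary = 48.00 mm. So its perimeter = 48.00 mm. Layer 54 is larger (73.00 vs 48.00 mm).

layer 54 (z = 5.4 mm)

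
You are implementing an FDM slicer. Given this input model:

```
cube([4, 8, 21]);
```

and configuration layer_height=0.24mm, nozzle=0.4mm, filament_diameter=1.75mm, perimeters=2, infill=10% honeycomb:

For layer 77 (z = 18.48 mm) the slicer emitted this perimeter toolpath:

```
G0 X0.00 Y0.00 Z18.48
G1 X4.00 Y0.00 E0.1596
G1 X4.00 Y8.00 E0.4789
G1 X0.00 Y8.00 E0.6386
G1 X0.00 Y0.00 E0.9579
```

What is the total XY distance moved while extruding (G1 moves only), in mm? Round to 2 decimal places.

Sum the Euclidean lengths of each G1 segment: total = 24.00 mm.

24.00 mm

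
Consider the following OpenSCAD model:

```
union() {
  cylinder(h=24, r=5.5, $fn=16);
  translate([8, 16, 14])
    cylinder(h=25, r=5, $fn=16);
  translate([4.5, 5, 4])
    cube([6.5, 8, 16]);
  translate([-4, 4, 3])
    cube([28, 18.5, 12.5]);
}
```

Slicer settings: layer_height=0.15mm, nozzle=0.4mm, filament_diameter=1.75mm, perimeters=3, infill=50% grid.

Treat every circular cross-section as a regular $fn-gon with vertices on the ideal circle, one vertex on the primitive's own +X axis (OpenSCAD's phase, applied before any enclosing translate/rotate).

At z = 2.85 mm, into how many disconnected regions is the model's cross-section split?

1

At z = 2.85 mm: the cylinder: section is a regular 16-gon, circumradius r=5.5; the cylinder at (8, 16) is not intersected at this z (z outside [14, 39]); the cube at (4.5, 5) is not intersected at this z (z outside [4, 20]); the cube at (-4, 4) does not reach this height (z outside [3, 15.5]); Taking the union: only the r=5.5 cylinder is present, so the union is just that shape — 1 connected region. The result has 1 disconnected region.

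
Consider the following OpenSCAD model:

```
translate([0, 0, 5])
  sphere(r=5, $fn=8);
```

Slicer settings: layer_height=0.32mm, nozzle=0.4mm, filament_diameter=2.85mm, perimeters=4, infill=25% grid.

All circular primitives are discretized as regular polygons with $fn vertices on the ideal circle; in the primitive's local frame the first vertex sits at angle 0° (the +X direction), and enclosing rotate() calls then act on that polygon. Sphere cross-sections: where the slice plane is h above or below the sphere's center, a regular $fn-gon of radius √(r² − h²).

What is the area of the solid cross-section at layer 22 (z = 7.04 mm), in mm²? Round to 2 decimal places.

At z = 7.04 mm: the r=5 sphere contributes a regular 8-gon of circumradius √(5²−2.04²) = 4.565 (area = (8/2)·4.565²·sin(360°/8) = 58.94 mm²). Overall, the cross-section is a single solid region. Net area = 58.94 mm².

58.94 mm²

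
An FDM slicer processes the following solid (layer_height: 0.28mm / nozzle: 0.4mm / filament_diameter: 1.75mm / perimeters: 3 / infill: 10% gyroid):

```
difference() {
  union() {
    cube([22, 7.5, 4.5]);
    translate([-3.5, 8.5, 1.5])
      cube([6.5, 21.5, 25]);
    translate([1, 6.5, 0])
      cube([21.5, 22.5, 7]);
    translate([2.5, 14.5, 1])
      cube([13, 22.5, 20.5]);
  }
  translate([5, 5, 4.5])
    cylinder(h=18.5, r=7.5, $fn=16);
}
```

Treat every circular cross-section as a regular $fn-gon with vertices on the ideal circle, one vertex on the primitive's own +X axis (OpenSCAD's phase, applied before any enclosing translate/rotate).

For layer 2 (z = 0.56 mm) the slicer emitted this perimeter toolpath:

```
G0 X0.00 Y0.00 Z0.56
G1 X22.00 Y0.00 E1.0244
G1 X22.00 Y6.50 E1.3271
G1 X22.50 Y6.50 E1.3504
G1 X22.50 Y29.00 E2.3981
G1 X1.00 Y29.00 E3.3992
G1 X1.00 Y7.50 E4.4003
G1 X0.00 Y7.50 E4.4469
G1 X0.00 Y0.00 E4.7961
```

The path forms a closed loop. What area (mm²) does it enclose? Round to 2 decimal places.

627.75 mm²

Apply the shoelace formula to the sequence of (X, Y) vertices; enclosed area = 627.75 mm².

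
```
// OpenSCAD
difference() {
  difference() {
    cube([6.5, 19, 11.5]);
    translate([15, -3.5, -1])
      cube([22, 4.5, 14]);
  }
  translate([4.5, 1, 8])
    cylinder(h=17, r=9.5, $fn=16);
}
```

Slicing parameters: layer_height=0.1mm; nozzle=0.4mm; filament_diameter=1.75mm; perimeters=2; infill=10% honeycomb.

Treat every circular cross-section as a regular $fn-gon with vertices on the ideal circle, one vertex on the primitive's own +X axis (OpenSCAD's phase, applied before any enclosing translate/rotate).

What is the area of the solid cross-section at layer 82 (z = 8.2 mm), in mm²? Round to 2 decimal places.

At z = 8.2 mm: the 6.5×19 cube contributes its full rectangle (area 123.50 mm²); the 22×4.5 cube at (15, -3.5) contributes its full rectangle (area 99.00 mm²); After the difference (first − rest): starting from the 6.5×19 cube (123.50 mm²), the 22×4.5 cube at (15, -3.5) misses the remaining region (no effect) — area = 123.50 mm²; the r=9.5 cylinder at (4.5, 1) gives a regular 16-gon of circumradius 9.5 (constant along its height) (area = (16/2)·9.500²·sin(360°/16) = 276.30 mm²); After the difference (first − rest): starting from that combined region (123.50 mm²), the r=9.5 cylinder at (4.5, 1) partially overlaps it — only the 65.66 mm² overlap (of its 276.30 mm²) is removed, clipping the outline — area = 57.84 mm². Overall, the cross-section is a single solid region. Net area = 57.84 mm².

57.84 mm²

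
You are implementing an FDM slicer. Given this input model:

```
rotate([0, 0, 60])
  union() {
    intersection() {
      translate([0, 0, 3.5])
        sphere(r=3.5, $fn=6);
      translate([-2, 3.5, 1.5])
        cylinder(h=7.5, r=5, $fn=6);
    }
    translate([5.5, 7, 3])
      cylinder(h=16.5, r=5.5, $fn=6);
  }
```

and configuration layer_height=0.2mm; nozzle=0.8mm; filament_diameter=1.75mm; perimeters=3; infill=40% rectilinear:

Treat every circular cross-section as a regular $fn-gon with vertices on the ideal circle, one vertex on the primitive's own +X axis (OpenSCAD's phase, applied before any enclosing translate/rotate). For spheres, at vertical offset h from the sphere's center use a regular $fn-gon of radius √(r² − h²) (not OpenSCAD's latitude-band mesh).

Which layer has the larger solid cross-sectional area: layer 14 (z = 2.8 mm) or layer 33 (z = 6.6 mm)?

layer 33 (z = 6.6 mm)

Layer 14 (z = 2.8): the r=3.5 sphere contributes a regular 6-gon of circumradius √(3.5²−0.7²) = 3.429 (area = (6/2)·3.429²·sin(360°/6) = 30.55 mm²); the r=5 cylinder at (-2, 3.5) gives a regular 6-gon of circumradius 5 (constant along its height) (area = (6/2)·5.000²·sin(360°/6) = 64.95 mm²); Taking the intersection: the r=5 cylinder at (-2, 3.5) partially overlaps the r=3.5 sphere; clipping to the common part keeps 15.94 mm² — area = 15.94 mm²; the cylinder at (5.5, 7) is not intersected at this z (z outside [3, 19.5]); Combining (union): only that combined region is present, so the union is just that shape — area = 15.94 mm²; (rotated 60° about Z; rotation is an isometry so areas/perimeters/island counts are preserved). So its area = 15.94 mm². Layer 33 (z = 6.6): the r=3.5 sphere contributes a regular 6-gon of circumradius √(3.5²−3.1²) = 1.625 (area = (6/2)·1.625²·sin(360°/6) = 6.86 mm²); the cylinder at (-2, 3.5): section is a regular 6-gon, circumradius r=5 (area = (6/2)·5.000²·sin(360°/6) = 64.95 mm²); Keeping only the common overlap: the r=5 cylinder at (-2, 3.5) partially overlaps the r=3.5 sphere; clipping to the common part keeps 5.01 mm² — area = 5.01 mm²; the r=5.5 cylinder at (5.5, 7) gives a regular 6-gon of circumradius 5.5 (constant along its height) (area = (6/2)·5.500²·sin(360°/6) = 78.59 mm²); Combining (union): the 2 present regions are separate (no shared area or edge), so areas and boundary lengths simply add and each stays a separate island — area = 83.60 mm²; (rotated 60° about Z; rotation is an isometry so areas/perimeters/island counts are preserved). So its area = 83.60 mm². Layer 33 is larger (83.60 vs 15.94 mm²).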